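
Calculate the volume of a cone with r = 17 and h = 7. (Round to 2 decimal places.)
Volume = (1/3) * pi * r² * h
Volume = (1/3) * pi * 17² * 7
Volume = (1/3) * pi * 289 * 7
Volume = (1/3) * pi * 2023
Volume = 2118.48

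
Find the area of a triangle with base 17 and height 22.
Area = (1/2) * base * height
Area = (1/2) * 17 * 22
Area = 187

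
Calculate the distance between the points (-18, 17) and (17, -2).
Using the distance formula: d = sqrt((x₂-x₁)² + (y₂-y₁)²)
dx = 17 - (-18) = 35
dy = (-2) - 17 = -19
d = sqrt(35² + (-19)²) = sqrt(1225 + 361) = sqrt(1586) = 39.82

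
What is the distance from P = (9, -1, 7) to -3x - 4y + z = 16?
d = |(-3)(9) + (-4)(-1) + 1(7) - (16)| / √((-3)² + (-4)² + 1²) = 32/√26 = 6.276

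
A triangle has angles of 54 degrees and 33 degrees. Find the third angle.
Sum of angles in a triangle = 180 degrees
Third angle = 180 - 54 - 33
Third angle = 93 degrees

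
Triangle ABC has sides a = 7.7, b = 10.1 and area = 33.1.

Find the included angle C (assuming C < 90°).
Area = ½ab·sin(C)  →  sin(C) = 2·Area/(ab)
sin(C) = 2·33.1/(7.7·10.1) = 0.851228
C = arcsin(0.851228) = 58.35°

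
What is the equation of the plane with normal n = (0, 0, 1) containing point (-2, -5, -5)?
d = n·P = (0)(-2) + (0)(-5) + (1)(-5) = -5
Plane: z = -5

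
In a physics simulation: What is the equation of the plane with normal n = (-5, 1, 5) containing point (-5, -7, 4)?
d = n·P = (-5)(-5) + (1)(-7) + (5)(4) = 38
Plane: -5x + y + 5z = 38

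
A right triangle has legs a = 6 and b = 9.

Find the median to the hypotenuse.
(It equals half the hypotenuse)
Hypotenuse c = √(6² + 9²) = √117 = 10.8167
Median to hypotenuse = c/2 = 5.408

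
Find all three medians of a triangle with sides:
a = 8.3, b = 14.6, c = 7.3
Using m_x = ½√(2y² + 2z² - x²):
m_a = ½√(2·14.6² + 2·7.3² - 8.3²) = ½√464.01 = 10.77
m_b = ½√(2·8.3² + 2·7.3² - 14.6²) = ½√31.2 = 2.793
m_c = ½√(2·8.3² + 2·14.6² - 7.3²) = ½√510.81 = 11.3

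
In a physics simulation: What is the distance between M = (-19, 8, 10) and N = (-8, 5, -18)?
d = √[(11)² + (-3)² + (-28)²] = √914 = 30.23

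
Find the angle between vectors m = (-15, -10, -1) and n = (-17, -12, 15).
m·n = 360, |m|² = 326, |n|² = 658
cos θ = 360/√214508 ≈ 0.7773
θ ≈ 38.99°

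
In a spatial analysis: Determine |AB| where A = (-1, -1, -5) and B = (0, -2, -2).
d = √[(1)² + (-1)² + (3)²] = √11 = 3.317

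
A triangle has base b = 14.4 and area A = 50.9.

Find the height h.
A = ½bh  →  h = 2A/b
h = 2·50.9/14.4 = 7.069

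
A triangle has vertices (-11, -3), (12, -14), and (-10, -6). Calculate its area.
Using the coordinate formula: Area = (1/2)|x₁(y₂-y₃) + x₂(y₃-y₁) + x₃(y₁-y₂)|
Area = (1/2)|(-11)((-14)-(-6)) + 12((-6)-(-3)) + (-10)((-3)-(-14))|
Area = (1/2)|(-11)*(-8) + 12*(-3) + (-10)*11|
Area = (1/2)|88 + (-36) + (-110)|
Area = (1/2)*58 = 29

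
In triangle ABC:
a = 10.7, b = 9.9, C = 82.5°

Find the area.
Using A = ½ab·sin(C):
A = ½·10.7·9.9·sin(82.5°) = ½·105.93·0.991445 = 52.51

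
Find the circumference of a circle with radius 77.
Circumference = 2 * pi * r
Circumference = 2 * pi * 77
Circumference = 483.81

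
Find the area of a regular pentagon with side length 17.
For a regular 5-gon with side length s = 17:
Apothem a = s / (2*tan(pi/5)) = 17 / (2*tan(pi/5)) ≈ 11.6992
Perimeter P = 5 * 17 = 85
Area = (1/2) * P * a = (1/2) * 85 * 11.6992 = 497.22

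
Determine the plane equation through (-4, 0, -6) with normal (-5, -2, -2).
d = n·P = (-5)(-4) + (-2)(0) + (-2)(-6) = 32
Plane: -5x - 2y - 2z = 32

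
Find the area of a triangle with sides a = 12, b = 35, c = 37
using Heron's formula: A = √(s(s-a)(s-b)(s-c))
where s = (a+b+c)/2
s = (12+35+37)/2 = 42
A = √(42·30·7·5) = √44100 = 210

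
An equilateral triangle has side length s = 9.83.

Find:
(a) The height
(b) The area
(a) Height h = s·√3/2 = 9.83·√3/2 = 8.513
(b) Area = (√3/4)·s² = (√3/4)·9.83² = (√3/4)·96.6289 = 41.84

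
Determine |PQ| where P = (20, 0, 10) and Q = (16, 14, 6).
d = √[(-4)² + (14)² + (-4)²] = √228 = 15.1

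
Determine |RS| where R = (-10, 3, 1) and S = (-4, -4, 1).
d = √[(6)² + (-7)² + (0)²] = √85 = 9.22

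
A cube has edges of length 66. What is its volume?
Volume = s³
Volume = 66³
Volume = 287496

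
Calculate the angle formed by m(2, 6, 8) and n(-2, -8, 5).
m·n = -12, |m|² = 104, |n|² = 93
cos θ = -12/√9672 ≈ -0.122
θ ≈ 97.01°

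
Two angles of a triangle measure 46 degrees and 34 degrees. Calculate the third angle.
Sum of angles in a triangle = 180 degrees
Third angle = 180 - 46 - 34
Third angle = 100 degrees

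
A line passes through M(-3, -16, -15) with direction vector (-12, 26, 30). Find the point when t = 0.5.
P(0.5) = (-3 + (-12)(0.5), -16 + 26(0.5), -15 + 30(0.5)) = (-9, -3, 0)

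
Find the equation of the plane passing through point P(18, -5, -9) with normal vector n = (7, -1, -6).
d = n·P = (7)(18) + (-1)(-5) + (-6)(-9) = 185
Plane: 7x - y - 6z = 185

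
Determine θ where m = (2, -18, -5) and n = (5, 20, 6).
m·n = -380, |m|² = 353, |n|² = 461
cos θ = -380/√162733 ≈ -0.942
θ ≈ 160.4°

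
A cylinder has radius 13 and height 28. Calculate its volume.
Volume = pi * r² * h
Volume = pi * 13² * 28
Volume = pi * 169 * 28
Volume = pi * 4732
Volume = 14866.02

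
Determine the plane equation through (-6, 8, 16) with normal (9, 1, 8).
d = n·P = (9)(-6) + (1)(8) + (8)(16) = 82
Plane: 9x + y + 8z = 82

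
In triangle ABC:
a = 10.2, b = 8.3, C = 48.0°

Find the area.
Using A = ½ab·sin(C):
A = ½·10.2·8.3·sin(48.0°) = ½·84.66·0.743145 = 31.46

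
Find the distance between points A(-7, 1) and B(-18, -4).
Using the distance formula: d = sqrt((x₂-x₁)² + (y₂-y₁)²)
dx = (-18) - (-7) = -11
dy = (-4) - 1 = -5
d = sqrt((-11)² + (-5)²) = sqrt(121 + 25) = sqrt(146) = 12.08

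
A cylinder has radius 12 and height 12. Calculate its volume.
Volume = pi * r² * h
Volume = pi * 12² * 12
Volume = pi * 144 * 12
Volume = pi * 1728
Volume = 5428.67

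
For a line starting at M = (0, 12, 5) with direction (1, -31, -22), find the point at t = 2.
P(2) = (0 + 1(2), 12 + (-31)(2), 5 + (-22)(2)) = (2, -50, -39)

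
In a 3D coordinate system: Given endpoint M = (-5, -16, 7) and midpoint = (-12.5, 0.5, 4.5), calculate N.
N = (2×(-12.5) - (-5), 2×0.5 - (-16), 2×4.5 - 7) = (-20, 17, 2)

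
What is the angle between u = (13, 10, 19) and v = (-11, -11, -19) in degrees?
u·v = -614, |u|² = 630, |v|² = 603
cos θ = -614/√379890 ≈ -0.9962
θ ≈ 175.0°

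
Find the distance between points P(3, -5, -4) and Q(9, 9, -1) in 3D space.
d = √[(6)² + (14)² + (3)²] = √241 = 15.52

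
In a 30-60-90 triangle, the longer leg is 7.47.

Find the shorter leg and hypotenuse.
In a 30-60-90 triangle, sides are in ratio 1 : √3 : 2.
Long leg = short leg·√3  →  short leg = 7.47/√3 = 4.313
Hypotenuse = 2·(short leg) = 2·7.47/√3 = 8.626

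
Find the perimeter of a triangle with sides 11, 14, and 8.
Perimeter = sum of all sides
Perimeter = 11 + 14 + 8
Perimeter = 33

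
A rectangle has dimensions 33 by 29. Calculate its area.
Area = length * width
Area = 33 * 29
Area = 957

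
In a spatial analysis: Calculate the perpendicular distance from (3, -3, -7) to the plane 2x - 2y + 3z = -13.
d = |2(3) + (-2)(-3) + 3(-7) - (-13)| / √(2² + (-2)² + 3²) = 4/√17 = 0.9701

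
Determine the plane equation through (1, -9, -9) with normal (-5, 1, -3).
d = n·P = (-5)(1) + (1)(-9) + (-3)(-9) = 13
Plane: -5x + y - 3z = 13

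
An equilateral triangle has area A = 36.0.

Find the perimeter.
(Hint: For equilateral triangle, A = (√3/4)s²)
A = (√3/4)s²  →  s² = 4A/√3 = 4·36.0/√3 = 83.1384
s = 9.11803
Perimeter = 3s = 27.35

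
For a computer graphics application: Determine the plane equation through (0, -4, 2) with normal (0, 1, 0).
d = n·P = (0)(0) + (1)(-4) + (0)(2) = -4
Plane: y = -4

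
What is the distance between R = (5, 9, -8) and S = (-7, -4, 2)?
d = √[(-12)² + (-13)² + (10)²] = √413 = 20.32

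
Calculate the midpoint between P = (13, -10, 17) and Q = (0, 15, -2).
Midpoint = ((13+0)/2, (-10+15)/2, (17-2)/2) = (6.5, 2.5, 7.5)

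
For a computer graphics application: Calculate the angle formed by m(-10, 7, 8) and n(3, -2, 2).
m·n = -28, |m|² = 213, |n|² = 17
cos θ = -28/√3621 ≈ -0.4653
θ ≈ 117.7°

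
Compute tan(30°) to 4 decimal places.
tan(30 degrees) = sqrt(3)/3
Decimal approximation: 0.5774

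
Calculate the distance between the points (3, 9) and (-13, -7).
Using the distance formula: d = sqrt((x₂-x₁)² + (y₂-y₁)²)
dx = (-13) - 3 = -16
dy = (-7) - 9 = -16
d = sqrt((-16)² + (-16)²) = sqrt(256 + 256) = sqrt(512) = 22.63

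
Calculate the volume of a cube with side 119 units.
Volume = s³
Volume = 119³
Volume = 1685159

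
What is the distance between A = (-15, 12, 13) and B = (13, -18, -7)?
d = √[(28)² + (-30)² + (-20)²] = √2084 = 45.65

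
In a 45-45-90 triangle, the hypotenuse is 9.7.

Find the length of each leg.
In a 45-45-90 triangle, hypotenuse = leg·√2  →  leg = hypotenuse/√2
leg = 9.7/√2 = 6.859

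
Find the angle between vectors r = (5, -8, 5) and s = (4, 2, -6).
r·s = -26, |r|² = 114, |s|² = 56
cos θ = -26/√6384 ≈ -0.3254
θ ≈ 109.0°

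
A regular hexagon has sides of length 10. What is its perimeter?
Perimeter = number of sides * side length
Perimeter = 6 * 10
Perimeter = 60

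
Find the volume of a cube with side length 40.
Volume = s³
Volume = 40³
Volume = 64000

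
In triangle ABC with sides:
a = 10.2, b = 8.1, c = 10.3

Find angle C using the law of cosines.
cos(C) = (a² + b² - c²)/(2ab)
cos(C) = (10.2² + 8.1² - 10.3²)/(2·10.2·8.1) = 63.56/165.24 = 0.384653
C = arccos(0.384653) = 67.38°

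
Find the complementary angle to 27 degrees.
Complementary angles sum to 90 degrees.
Other angle = 90 - 27
Other angle = 63 degrees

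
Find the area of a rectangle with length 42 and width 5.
Area = length * width
Area = 42 * 5
Area = 210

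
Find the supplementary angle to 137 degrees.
Supplementary angles sum to 180 degrees.
Other angle = 180 - 137
Other angle = 43 degrees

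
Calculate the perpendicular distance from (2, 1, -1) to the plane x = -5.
d = |1(2) + 0(1) + 0(-1) - (-5)| / √(1² + 0² + 0²) = 7/√1 = 7.0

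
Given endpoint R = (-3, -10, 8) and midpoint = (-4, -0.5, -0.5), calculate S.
S = (2×(-4) - (-3), 2×(-0.5) - (-10), 2×(-0.5) - 8) = (-5, 9, -9)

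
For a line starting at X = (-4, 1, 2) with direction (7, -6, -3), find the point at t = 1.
P(1) = (-4 + 7(1), 1 + (-6)(1), 2 + (-3)(1)) = (3, -5, -1)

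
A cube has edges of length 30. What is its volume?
Volume = s³
Volume = 30³
Volume = 27000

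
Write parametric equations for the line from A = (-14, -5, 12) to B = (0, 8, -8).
Direction vector d = B - A = (14, 13, -20)
x = -14 + 14t, y = -5 + 13t, z = 12 - 20t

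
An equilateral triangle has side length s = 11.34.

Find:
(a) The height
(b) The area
(a) Height h = s·√3/2 = 11.34·√3/2 = 9.821
(b) Area = (√3/4)·s² = (√3/4)·11.34² = (√3/4)·128.596 = 55.68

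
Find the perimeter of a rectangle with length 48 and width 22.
Perimeter = 2 * (length + width)
Perimeter = 2 * (48 + 22)
Perimeter = 2 * 70
Perimeter = 140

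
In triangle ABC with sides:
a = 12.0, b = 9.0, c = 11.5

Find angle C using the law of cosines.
cos(C) = (a² + b² - c²)/(2ab)
cos(C) = (12.0² + 9.0² - 11.5²)/(2·12.0·9.0) = 92.75/216 = 0.429398
C = arccos(0.429398) = 64.57°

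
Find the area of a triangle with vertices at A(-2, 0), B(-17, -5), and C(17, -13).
Using the coordinate formula: Area = (1/2)|x₁(y₂-y₃) + x₂(y₃-y₁) + x₃(y₁-y₂)|
Area = (1/2)|(-2)((-5)-(-13)) + (-17)((-13)-0) + 17(0-(-5))|
Area = (1/2)|(-2)*8 + (-17)*(-13) + 17*5|
Area = (1/2)|(-16) + 221 + 85|
Area = (1/2)*290 = 145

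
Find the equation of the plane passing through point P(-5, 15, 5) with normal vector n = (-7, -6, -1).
d = n·P = (-7)(-5) + (-6)(15) + (-1)(5) = -60
Plane: -7x - 6y - z = -60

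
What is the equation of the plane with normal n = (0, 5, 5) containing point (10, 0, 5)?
d = n·P = (0)(10) + (5)(0) + (5)(5) = 25
Plane: 5y + 5z = 25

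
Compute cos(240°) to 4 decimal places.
cos(240 degrees) = -0.5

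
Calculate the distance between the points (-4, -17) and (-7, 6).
Using the distance formula: d = sqrt((x₂-x₁)² + (y₂-y₁)²)
dx = (-7) - (-4) = -3
dy = 6 - (-17) = 23
d = sqrt((-3)² + 23²) = sqrt(9 + 529) = sqrt(538) = 23.19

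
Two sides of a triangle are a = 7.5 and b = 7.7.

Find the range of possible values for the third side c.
By the triangle inequality: |a - b| < c < a + b
|7.5 - 7.7| < c < 7.5 + 7.7
0.2 < c < 15.2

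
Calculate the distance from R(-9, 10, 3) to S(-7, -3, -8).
d = √[(2)² + (-13)² + (-11)²] = √294 = 17.15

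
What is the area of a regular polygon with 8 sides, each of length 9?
For a regular 8-gon with side length s = 9:
Apothem a = s / (2*tan(pi/8)) = 9 / (2*tan(pi/8)) ≈ 10.864
Perimeter P = 8 * 9 = 72
Area = (1/2) * P * a = (1/2) * 72 * 10.864 = 391.10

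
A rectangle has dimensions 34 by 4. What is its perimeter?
Perimeter = 2 * (length + width)
Perimeter = 2 * (34 + 4)
Perimeter = 2 * 38
Perimeter = 76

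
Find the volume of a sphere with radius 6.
Volume = (4/3) * pi * r³
Volume = (4/3) * pi * 6³
Volume = (4/3) * pi * 216
Volume = 904.78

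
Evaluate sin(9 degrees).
sin(9 degrees) = 0.1564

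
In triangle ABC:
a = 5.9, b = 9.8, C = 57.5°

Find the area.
Using A = ½ab·sin(C):
A = ½·5.9·9.8·sin(57.5°) = ½·57.82·0.843391 = 24.38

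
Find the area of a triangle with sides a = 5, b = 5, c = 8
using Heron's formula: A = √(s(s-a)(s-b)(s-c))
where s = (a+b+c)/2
s = (5+5+8)/2 = 9
A = √(9·4·4·1) = √144 = 12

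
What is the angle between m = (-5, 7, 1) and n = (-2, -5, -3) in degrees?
m·n = -28, |m|² = 75, |n|² = 38
cos θ = -28/√2850 ≈ -0.5245
θ ≈ 121.6°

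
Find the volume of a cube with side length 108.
Volume = s³
Volume = 108³
Volume = 1259712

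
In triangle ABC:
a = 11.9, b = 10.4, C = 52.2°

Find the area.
Using A = ½ab·sin(C):
A = ½·11.9·10.4·sin(52.2°) = ½·123.76·0.790155 = 48.89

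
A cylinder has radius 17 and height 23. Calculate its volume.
Volume = pi * r² * h
Volume = pi * 17² * 23
Volume = pi * 289 * 23
Volume = pi * 6647
Volume = 20882.17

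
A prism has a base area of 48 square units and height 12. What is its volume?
Volume = base area * height
Volume = 48 * 12
Volume = 576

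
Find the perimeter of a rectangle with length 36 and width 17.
Perimeter = 2 * (length + width)
Perimeter = 2 * (36 + 17)
Perimeter = 2 * 53
Perimeter = 106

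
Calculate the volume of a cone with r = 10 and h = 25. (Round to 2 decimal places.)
Volume = (1/3) * pi * r² * h
Volume = (1/3) * pi * 10² * 25
Volume = (1/3) * pi * 100 * 25
Volume = (1/3) * pi * 2500
Volume = 2617.99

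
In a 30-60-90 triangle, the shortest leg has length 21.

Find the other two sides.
Long leg = 21√3 = 36.37, Hypotenuse = 42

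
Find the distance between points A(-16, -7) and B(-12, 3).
Using the distance formula: d = sqrt((x₂-x₁)² + (y₂-y₁)²)
dx = (-12) - (-16) = 4
dy = 3 - (-7) = 10
d = sqrt(4² + 10²) = sqrt(16 + 100) = sqrt(116) = 10.77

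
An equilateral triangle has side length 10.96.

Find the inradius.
For an equilateral triangle, r = s/(2√3) where s is the side.
r = 10.96/(2√3) = 10.96/3.464102 = 3.164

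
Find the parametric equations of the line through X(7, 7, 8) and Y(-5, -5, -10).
Direction vector d = Y - X = (-12, -12, -18)
x = 7 - 12t, y = 7 - 12t, z = 8 - 18t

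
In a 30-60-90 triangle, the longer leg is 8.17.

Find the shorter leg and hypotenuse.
In a 30-60-90 triangle, sides are in ratio 1 : √3 : 2.
Long leg = short leg·√3  →  short leg = 8.17/√3 = 4.717
Hypotenuse = 2·(short leg) = 2·8.17/√3 = 9.434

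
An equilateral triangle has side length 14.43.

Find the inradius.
For an equilateral triangle, r = s/(2√3) where s is the side.
r = 14.43/(2√3) = 14.43/3.464102 = 4.166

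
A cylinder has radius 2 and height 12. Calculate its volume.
Volume = pi * r² * h
Volume = pi * 2² * 12
Volume = pi * 4 * 12
Volume = pi * 48
Volume = 150.80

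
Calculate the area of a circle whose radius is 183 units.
Area = pi * r²
Area = pi * 183²
Area = pi * 33489
Area = 105208.80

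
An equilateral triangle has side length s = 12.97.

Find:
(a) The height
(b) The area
(a) Height h = s·√3/2 = 12.97·√3/2 = 11.23
(b) Area = (√3/4)·s² = (√3/4)·12.97² = (√3/4)·168.221 = 72.84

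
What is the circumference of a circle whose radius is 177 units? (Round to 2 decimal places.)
Circumference = 2 * pi * r
Circumference = 2 * pi * 177
Circumference = 1112.12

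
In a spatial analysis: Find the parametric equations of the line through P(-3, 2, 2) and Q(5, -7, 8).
Direction vector d = Q - P = (8, -9, 6)
x = -3 + 8t, y = 2 - 9t, z = 2 + 6t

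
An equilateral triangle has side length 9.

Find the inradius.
For an equilateral triangle, r = s/(2√3) where s is the side.
r = 9/(2√3) = 9/3.464102 = 2.598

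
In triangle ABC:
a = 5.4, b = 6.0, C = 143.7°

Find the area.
Using A = ½ab·sin(C):
A = ½·5.4·6.0·sin(143.7°) = ½·32.4·0.592013 = 9.591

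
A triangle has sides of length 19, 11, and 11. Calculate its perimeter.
Perimeter = sum of all sides
Perimeter = 19 + 11 + 11
Perimeter = 41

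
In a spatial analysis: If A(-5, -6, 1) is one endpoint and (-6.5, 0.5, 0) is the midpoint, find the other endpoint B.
B = (2×(-6.5) - (-5), 2×0.5 - (-6), 2×0 - 1) = (-8, 7, -1)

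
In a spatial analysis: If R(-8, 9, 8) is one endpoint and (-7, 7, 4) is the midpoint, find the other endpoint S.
S = (2×(-7) - (-8), 2×7 - 9, 2×4 - 8) = (-6, 5, 0)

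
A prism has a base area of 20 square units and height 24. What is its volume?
Volume = base area * height
Volume = 20 * 24
Volume = 480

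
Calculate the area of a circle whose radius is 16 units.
Area = pi * r²
Area = pi * 16²
Area = pi * 256
Area = 804.25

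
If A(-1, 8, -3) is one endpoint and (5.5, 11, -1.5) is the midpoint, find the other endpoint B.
B = (2×5.5 - (-1), 2×11 - 8, 2×(-1.5) - (-3)) = (12, 14, 0)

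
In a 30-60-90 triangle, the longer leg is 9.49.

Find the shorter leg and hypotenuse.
In a 30-60-90 triangle, sides are in ratio 1 : √3 : 2.
Long leg = short leg·√3  →  short leg = 9.49/√3 = 5.479
Hypotenuse = 2·(short leg) = 2·9.49/√3 = 10.96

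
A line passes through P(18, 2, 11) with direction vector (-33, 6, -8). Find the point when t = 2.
P(2) = (18 + (-33)(2), 2 + 6(2), 11 + (-8)(2)) = (-48, 14, -5)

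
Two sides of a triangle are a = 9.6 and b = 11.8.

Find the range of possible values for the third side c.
By the triangle inequality: |a - b| < c < a + b
|9.6 - 11.8| < c < 9.6 + 11.8
2.2 < c < 21.4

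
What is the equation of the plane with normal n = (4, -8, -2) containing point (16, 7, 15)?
d = n·P = (4)(16) + (-8)(7) + (-2)(15) = -22
Plane: 4x - 8y - 2z = -22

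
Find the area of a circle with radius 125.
Area = pi * r²
Area = pi * 125²
Area = pi * 15625
Area = 49087.39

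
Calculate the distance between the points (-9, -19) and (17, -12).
Using the distance formula: d = sqrt((x₂-x₁)² + (y₂-y₁)²)
dx = 17 - (-9) = 26
dy = (-12) - (-19) = 7
d = sqrt(26² + 7²) = sqrt(676 + 49) = sqrt(725) = 26.93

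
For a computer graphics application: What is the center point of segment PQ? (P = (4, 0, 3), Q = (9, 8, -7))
Midpoint = ((4+9)/2, (0+8)/2, (3-7)/2) = (6.5, 4, -2)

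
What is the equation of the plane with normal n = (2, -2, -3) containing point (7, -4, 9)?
d = n·P = (2)(7) + (-2)(-4) + (-3)(9) = -5
Plane: 2x - 2y - 3z = -5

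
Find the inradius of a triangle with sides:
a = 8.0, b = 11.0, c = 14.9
s = (a+b+c)/2 = (8.0+11.0+14.9)/2 = 16.95
Area = √(s(s-a)(s-b)(s-c)) = √(16.95·8.95·5.95·2.05) = 43.0162
r = Area/s = 43.0162/16.95 = 2.538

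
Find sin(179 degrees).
sin(179 degrees) = 0.0175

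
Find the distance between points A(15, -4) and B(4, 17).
Using the distance formula: d = sqrt((x₂-x₁)² + (y₂-y₁)²)
dx = 4 - 15 = -11
dy = 17 - (-4) = 21
d = sqrt((-11)² + 21²) = sqrt(121 + 441) = sqrt(562) = 23.71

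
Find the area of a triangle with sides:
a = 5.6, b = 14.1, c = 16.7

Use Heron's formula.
s = (a+b+c)/2 = (5.6+14.1+16.7)/2 = 18.2
A = √(s(s-a)(s-b)(s-c)) = √(18.2·12.6·4.1·1.5)
A = √1410.32 = 37.55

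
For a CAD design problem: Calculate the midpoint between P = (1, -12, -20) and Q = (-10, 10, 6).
Midpoint = ((1-10)/2, (-12+10)/2, (-20+6)/2) = (-4.5, -1, -7)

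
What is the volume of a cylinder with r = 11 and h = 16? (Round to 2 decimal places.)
Volume = pi * r² * h
Volume = pi * 11² * 16
Volume = pi * 121 * 16
Volume = pi * 1936
Volume = 6082.12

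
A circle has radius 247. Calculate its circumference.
Circumference = 2 * pi * r
Circumference = 2 * pi * 247
Circumference = 1551.95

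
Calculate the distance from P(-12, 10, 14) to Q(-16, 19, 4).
d = √[(-4)² + (9)² + (-10)²] = √197 = 14.04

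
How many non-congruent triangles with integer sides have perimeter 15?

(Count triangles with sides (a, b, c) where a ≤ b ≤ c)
With a ≤ b ≤ c and a + b + c = 15, the triangle inequality a + b > c gives c < 15/2, so c ≤ 7.
Iterate a from 1 to ⌊p/3⌋ = 5; for each a, b ranges from a to ⌊(p−a)/2⌋ with c = p − a − b, keeping only c ≥ b.
Triples: (1, 7, 7), (2, 6, 7), (3, 5, 7), …
Count = 7 triangles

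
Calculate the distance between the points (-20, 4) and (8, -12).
Using the distance formula: d = sqrt((x₂-x₁)² + (y₂-y₁)²)
dx = 8 - (-20) = 28
dy = (-12) - 4 = -16
d = sqrt(28² + (-16)²) = sqrt(784 + 256) = sqrt(1040) = 32.25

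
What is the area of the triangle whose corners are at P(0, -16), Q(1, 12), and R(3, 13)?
Using the coordinate formula: Area = (1/2)|x₁(y₂-y₃) + x₂(y₃-y₁) + x₃(y₁-y₂)|
Area = (1/2)|0(12-13) + 1(13-(-16)) + 3((-16)-12)|
Area = (1/2)|0*(-1) + 1*29 + 3*(-28)|
Area = (1/2)|0 + 29 + (-84)|
Area = (1/2)*55 = 27.50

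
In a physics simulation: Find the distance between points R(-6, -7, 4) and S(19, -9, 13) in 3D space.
d = √[(25)² + (-2)² + (9)²] = √710 = 26.65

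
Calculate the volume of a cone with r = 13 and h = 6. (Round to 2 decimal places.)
Volume = (1/3) * pi * r² * h
Volume = (1/3) * pi * 13² * 6
Volume = (1/3) * pi * 169 * 6
Volume = (1/3) * pi * 1014
Volume = 1061.86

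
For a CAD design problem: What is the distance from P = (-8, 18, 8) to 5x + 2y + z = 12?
d = |5(-8) + 2(18) + 1(8) - (12)| / √(5² + 2² + 1²) = 8/√30 = 1.461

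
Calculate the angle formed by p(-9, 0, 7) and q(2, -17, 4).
p·q = 10, |p|² = 130, |q|² = 309
cos θ = 10/√40170 ≈ 0.04989
θ ≈ 87.14°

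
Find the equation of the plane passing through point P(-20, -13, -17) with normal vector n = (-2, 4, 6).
d = n·P = (-2)(-20) + (4)(-13) + (6)(-17) = -114
Plane: -2x + 4y + 6z = -114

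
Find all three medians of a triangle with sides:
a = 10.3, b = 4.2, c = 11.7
Using m_x = ½√(2y² + 2z² - x²):
m_a = ½√(2·4.2² + 2·11.7² - 10.3²) = ½√202.97 = 7.123
m_b = ½√(2·10.3² + 2·11.7² - 4.2²) = ½√468.32 = 10.82
m_c = ½√(2·10.3² + 2·4.2² - 11.7²) = ½√110.57 = 5.258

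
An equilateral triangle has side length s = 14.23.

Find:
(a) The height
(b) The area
(a) Height h = s·√3/2 = 14.23·√3/2 = 12.32
(b) Area = (√3/4)·s² = (√3/4)·14.23² = (√3/4)·202.493 = 87.68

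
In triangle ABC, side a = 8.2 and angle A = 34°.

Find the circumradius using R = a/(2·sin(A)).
R = a/(2·sin(A)) = 8.2/(2·sin(34°))
R = 8.2/(2·0.559193) = 8.2/1.118386 = 7.332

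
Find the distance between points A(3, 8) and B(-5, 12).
Using the distance formula: d = sqrt((x₂-x₁)² + (y₂-y₁)²)
dx = (-5) - 3 = -8
dy = 12 - 8 = 4
d = sqrt((-8)² + 4²) = sqrt(64 + 16) = sqrt(80) = 8.94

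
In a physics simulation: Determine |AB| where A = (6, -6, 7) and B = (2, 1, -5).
d = √[(-4)² + (7)² + (-12)²] = √209 = 14.46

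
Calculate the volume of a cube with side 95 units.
Volume = s³
Volume = 95³
Volume = 857375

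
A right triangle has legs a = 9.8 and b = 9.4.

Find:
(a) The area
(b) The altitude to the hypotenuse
(a) Area = ½ab = ½·9.8·9.4 = 46.06
(b) Hypotenuse c = √(9.8² + 9.4²) = √184.4 = 13.5794
    Area = ½·c·h_c  →  h_c = 2·Area/c = 2·46.06/13.5794 = 6.784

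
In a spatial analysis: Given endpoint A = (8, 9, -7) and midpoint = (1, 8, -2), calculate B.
B = (2×1 - 8, 2×8 - 9, 2×(-2) - (-7)) = (-6, 7, 3)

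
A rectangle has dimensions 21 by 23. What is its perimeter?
Perimeter = 2 * (length + width)
Perimeter = 2 * (21 + 23)
Perimeter = 2 * 44
Perimeter = 88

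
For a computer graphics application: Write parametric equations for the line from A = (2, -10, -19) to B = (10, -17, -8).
Direction vector d = B - A = (8, -7, 11)
x = 2 + 8t, y = -10 - 7t, z = -19 + 11t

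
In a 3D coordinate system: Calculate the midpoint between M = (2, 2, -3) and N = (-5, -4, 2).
Midpoint = ((2-5)/2, (2-4)/2, (-3+2)/2) = (-1.5, -1, -0.5)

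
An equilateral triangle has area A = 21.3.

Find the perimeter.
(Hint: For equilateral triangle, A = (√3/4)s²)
A = (√3/4)s²  →  s² = 4A/√3 = 4·21.3/√3 = 49.1902
s = 7.01358
Perimeter = 3s = 21.04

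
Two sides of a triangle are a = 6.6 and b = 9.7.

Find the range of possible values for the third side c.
By the triangle inequality: |a - b| < c < a + b
|6.6 - 9.7| < c < 6.6 + 9.7
3.1 < c < 16.3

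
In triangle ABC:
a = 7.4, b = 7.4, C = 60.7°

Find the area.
Using A = ½ab·sin(C):
A = ½·7.4·7.4·sin(60.7°) = ½·54.76·0.872069 = 23.88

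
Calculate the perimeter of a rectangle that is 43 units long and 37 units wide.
Perimeter = 2 * (length + width)
Perimeter = 2 * (43 + 37)
Perimeter = 2 * 80
Perimeter = 160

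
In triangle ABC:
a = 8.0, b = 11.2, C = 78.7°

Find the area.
Using A = ½ab·sin(C):
A = ½·8.0·11.2·sin(78.7°) = ½·89.6·0.980615 = 43.93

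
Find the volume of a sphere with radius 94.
Volume = (4/3) * pi * r³
Volume = (4/3) * pi * 94³
Volume = (4/3) * pi * 830584
Volume = 3479142.12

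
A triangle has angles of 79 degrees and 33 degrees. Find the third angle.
Sum of angles in a triangle = 180 degrees
Third angle = 180 - 79 - 33
Third angle = 68 degrees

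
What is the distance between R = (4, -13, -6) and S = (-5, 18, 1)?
d = √[(-9)² + (31)² + (7)²] = √1091 = 33.03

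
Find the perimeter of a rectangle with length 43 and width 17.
Perimeter = 2 * (length + width)
Perimeter = 2 * (43 + 17)
Perimeter = 2 * 60
Perimeter = 120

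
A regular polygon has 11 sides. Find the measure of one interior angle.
Interior angle of a regular n-gon = (n-2)*180/n
Interior angle = (11-2)*180/11
Interior angle = 9*180/11
Interior angle = 1620/11
Interior angle = 147.27 degrees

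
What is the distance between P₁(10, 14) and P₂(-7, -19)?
Using the distance formula: d = sqrt((x₂-x₁)² + (y₂-y₁)²)
dx = (-7) - 10 = -17
dy = (-19) - 14 = -33
d = sqrt((-17)² + (-33)²) = sqrt(289 + 1089) = sqrt(1378) = 37.12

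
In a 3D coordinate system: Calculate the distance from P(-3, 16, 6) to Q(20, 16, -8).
d = √[(23)² + (0)² + (-14)²] = √725 = 26.93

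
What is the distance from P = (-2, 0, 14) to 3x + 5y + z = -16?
d = |3(-2) + 5(0) + 1(14) - (-16)| / √(3² + 5² + 1²) = 24/√35 = 4.057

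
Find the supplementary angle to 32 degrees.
Supplementary angles sum to 180 degrees.
Other angle = 180 - 32
Other angle = 148 degrees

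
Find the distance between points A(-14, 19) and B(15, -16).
Using the distance formula: d = sqrt((x₂-x₁)² + (y₂-y₁)²)
dx = 15 - (-14) = 29
dy = (-16) - 19 = -35
d = sqrt(29² + (-35)²) = sqrt(841 + 1225) = sqrt(2066) = 45.45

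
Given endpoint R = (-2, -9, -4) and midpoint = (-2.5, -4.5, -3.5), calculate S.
S = (2×(-2.5) - (-2), 2×(-4.5) - (-9), 2×(-3.5) - (-4)) = (-3, 0, -3)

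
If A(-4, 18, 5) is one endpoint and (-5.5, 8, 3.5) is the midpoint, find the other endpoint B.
B = (2×(-5.5) - (-4), 2×8 - 18, 2×3.5 - 5) = (-7, -2, 2)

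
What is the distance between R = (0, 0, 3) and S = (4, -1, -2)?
d = √[(4)² + (-1)² + (-5)²] = √42 = 6.481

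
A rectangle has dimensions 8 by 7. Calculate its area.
Area = length * width
Area = 8 * 7
Area = 56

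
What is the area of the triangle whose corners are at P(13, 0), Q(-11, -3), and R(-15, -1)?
Using the coordinate formula: Area = (1/2)|x₁(y₂-y₃) + x₂(y₃-y₁) + x₃(y₁-y₂)|
Area = (1/2)|13((-3)-(-1)) + (-11)((-1)-0) + (-15)(0-(-3))|
Area = (1/2)|13*(-2) + (-11)*(-1) + (-15)*3|
Area = (1/2)|(-26) + 11 + (-45)|
Area = (1/2)*60 = 30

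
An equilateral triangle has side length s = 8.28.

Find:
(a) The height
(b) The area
(a) Height h = s·√3/2 = 8.28·√3/2 = 7.171
(b) Area = (√3/4)·s² = (√3/4)·8.28² = (√3/4)·68.5584 = 29.69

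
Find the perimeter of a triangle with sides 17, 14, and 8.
Perimeter = sum of all sides
Perimeter = 17 + 14 + 8
Perimeter = 39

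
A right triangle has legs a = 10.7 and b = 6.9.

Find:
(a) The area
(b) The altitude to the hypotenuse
(a) Area = ½ab = ½·10.7·6.9 = 36.915
(b) Hypotenuse c = √(10.7² + 6.9²) = √162.1 = 12.7318
    Area = ½·c·h_c  →  h_c = 2·Area/c = 2·36.915/12.7318 = 5.799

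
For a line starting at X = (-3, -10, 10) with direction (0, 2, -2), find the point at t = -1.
P(-1) = (-3 + 0(-1), -10 + 2(-1), 10 + (-2)(-1)) = (-3, -12, 12)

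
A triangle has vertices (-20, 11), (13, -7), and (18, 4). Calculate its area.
Using the coordinate formula: Area = (1/2)|x₁(y₂-y₃) + x₂(y₃-y₁) + x₃(y₁-y₂)|
Area = (1/2)|(-20)((-7)-4) + 13(4-11) + 18(11-(-7))|
Area = (1/2)|(-20)*(-11) + 13*(-7) + 18*18|
Area = (1/2)|220 + (-91) + 324|
Area = (1/2)*453 = 226.50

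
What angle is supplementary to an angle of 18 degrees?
Supplementary angles sum to 180 degrees.
Other angle = 180 - 18
Other angle = 162 degrees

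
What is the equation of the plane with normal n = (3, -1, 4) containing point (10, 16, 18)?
d = n·P = (3)(10) + (-1)(16) + (4)(18) = 86
Plane: 3x - y + 4z = 86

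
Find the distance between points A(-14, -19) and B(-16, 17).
Using the distance formula: d = sqrt((x₂-x₁)² + (y₂-y₁)²)
dx = (-16) - (-14) = -2
dy = 17 - (-19) = 36
d = sqrt((-2)² + 36²) = sqrt(4 + 1296) = sqrt(1300) = 36.06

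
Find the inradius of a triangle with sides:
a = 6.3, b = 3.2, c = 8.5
s = (a+b+c)/2 = (6.3+3.2+8.5)/2 = 9
Area = √(s(s-a)(s-b)(s-c)) = √(9·2.7·5.8·0.5) = 8.39464
r = Area/s = 8.39464/9 = 0.9327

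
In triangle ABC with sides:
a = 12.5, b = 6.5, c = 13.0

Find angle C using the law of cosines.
cos(C) = (a² + b² - c²)/(2ab)
cos(C) = (12.5² + 6.5² - 13.0²)/(2·12.5·6.5) = 29.5/162.5 = 0.181538
C = arccos(0.181538) = 79.54°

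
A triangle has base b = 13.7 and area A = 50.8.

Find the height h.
A = ½bh  →  h = 2A/b
h = 2·50.8/13.7 = 7.416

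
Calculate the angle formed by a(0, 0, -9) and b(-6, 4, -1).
a·b = 9, |a|² = 81, |b|² = 53
cos θ = 9/√4293 ≈ 0.1374
θ ≈ 82.1°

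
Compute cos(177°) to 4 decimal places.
cos(177 degrees) = -0.9986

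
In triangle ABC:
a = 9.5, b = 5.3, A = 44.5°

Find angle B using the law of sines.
sin(B)/b = sin(A)/a
sin(B) = b·sin(A)/a = 5.3·sin(44.5°)/9.5 = 0.391034
B = arcsin(0.391034) = 23.02°  (b ≤ a, so B ≤ A and the acute solution is unique)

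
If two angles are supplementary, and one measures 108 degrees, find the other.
Supplementary angles sum to 180 degrees.
Other angle = 180 - 108
Other angle = 72 degrees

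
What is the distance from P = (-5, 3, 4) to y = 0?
d = |0(-5) + 1(3) + 0(4) - (0)| / √(0² + 1² + 0²) = 3/√1 = 3.0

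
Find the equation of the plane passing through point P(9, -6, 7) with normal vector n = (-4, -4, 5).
d = n·P = (-4)(9) + (-4)(-6) + (5)(7) = 23
Plane: -4x - 4y + 5z = 23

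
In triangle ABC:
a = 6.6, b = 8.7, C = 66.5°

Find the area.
Using A = ½ab·sin(C):
A = ½·6.6·8.7·sin(66.5°) = ½·57.42·0.917060 = 26.33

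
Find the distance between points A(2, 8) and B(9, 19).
Using the distance formula: d = sqrt((x₂-x₁)² + (y₂-y₁)²)
dx = 9 - 2 = 7
dy = 19 - 8 = 11
d = sqrt(7² + 11²) = sqrt(49 + 121) = sqrt(170) = 13.04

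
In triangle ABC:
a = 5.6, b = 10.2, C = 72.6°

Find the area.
Using A = ½ab·sin(C):
A = ½·5.6·10.2·sin(72.6°) = ½·57.12·0.954240 = 27.25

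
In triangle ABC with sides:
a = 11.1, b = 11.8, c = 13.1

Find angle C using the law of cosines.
cos(C) = (a² + b² - c²)/(2ab)
cos(C) = (11.1² + 11.8² - 13.1²)/(2·11.1·11.8) = 90.84/261.96 = 0.346770
C = arccos(0.346770) = 69.71°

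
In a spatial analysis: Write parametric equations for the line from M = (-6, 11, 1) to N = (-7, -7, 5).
Direction vector d = N - M = (-1, -18, 4)
x = -6 - t, y = 11 - 18t, z = 1 + 4t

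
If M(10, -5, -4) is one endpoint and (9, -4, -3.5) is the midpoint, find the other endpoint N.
N = (2×9 - 10, 2×(-4) - (-5), 2×(-3.5) - (-4)) = (8, -3, -3)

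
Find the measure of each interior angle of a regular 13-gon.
Interior angle of a regular n-gon = (n-2)*180/n
Interior angle = (13-2)*180/13
Interior angle = 11*180/13
Interior angle = 1980/13
Interior angle = 152.31 degrees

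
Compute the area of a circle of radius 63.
Area = pi * r²
Area = pi * 63²
Area = pi * 3969
Area = 12468.98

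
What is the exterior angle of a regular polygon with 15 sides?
Exterior angle of a regular n-gon = 360/n
Exterior angle = 360/15
Exterior angle = 24 degrees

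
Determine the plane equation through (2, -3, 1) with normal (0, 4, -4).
d = n·P = (0)(2) + (4)(-3) + (-4)(1) = -16
Plane: 4y - 4z = -16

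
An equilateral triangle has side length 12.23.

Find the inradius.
For an equilateral triangle, r = s/(2√3) where s is the side.
r = 12.23/(2√3) = 12.23/3.464102 = 3.53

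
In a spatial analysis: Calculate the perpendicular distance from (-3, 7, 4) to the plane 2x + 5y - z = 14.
d = |2(-3) + 5(7) + (-1)(4) - (14)| / √(2² + 5² + (-1)²) = 11/√30 = 2.008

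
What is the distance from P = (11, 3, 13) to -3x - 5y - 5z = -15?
d = |(-3)(11) + (-5)(3) + (-5)(13) - (-15)| / √((-3)² + (-5)² + (-5)²) = 98/√59 = 12.76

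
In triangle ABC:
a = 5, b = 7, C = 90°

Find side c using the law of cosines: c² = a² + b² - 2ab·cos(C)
c² = 5² + 7² - 2·5·7·cos(90°)
c² = 25 + 49 - 70·0.0000 = 74
c = √74 = 8.602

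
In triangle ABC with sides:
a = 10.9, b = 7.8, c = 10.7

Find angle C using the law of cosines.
cos(C) = (a² + b² - c²)/(2ab)
cos(C) = (10.9² + 7.8² - 10.7²)/(2·10.9·7.8) = 65.16/170.04 = 0.383204
C = arccos(0.383204) = 67.47°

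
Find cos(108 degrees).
cos(108 degrees) = -0.309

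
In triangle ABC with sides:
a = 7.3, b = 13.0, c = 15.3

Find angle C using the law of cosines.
cos(C) = (a² + b² - c²)/(2ab)
cos(C) = (7.3² + 13.0² - 15.3²)/(2·7.3·13.0) = -11.8/189.8 = -0.062171
C = arccos(-0.062171) = 93.56°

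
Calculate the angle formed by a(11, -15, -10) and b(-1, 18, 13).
a·b = -411, |a|² = 446, |b|² = 494
cos θ = -411/√220324 ≈ -0.8756
θ ≈ 151.1°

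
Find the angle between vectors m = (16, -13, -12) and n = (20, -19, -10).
m·n = 687, |m|² = 569, |n|² = 861
cos θ = 687/√489909 ≈ 0.9815
θ ≈ 11.03°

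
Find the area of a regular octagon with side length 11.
For a regular 8-gon with side length s = 11:
Apothem a = s / (2*tan(pi/8)) = 11 / (2*tan(pi/8)) ≈ 13.2782
Perimeter P = 8 * 11 = 88
Area = (1/2) * P * a = (1/2) * 88 * 13.2782 = 584.24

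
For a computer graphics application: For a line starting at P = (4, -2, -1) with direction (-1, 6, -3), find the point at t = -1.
P(-1) = (4 + (-1)(-1), -2 + 6(-1), -1 + (-3)(-1)) = (5, -8, 2)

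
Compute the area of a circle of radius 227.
Area = pi * r²
Area = pi * 227²
Area = pi * 51529
Area = 161883.13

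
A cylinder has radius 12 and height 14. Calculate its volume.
Volume = pi * r² * h
Volume = pi * 12² * 14
Volume = pi * 144 * 14
Volume = pi * 2016
Volume = 6333.45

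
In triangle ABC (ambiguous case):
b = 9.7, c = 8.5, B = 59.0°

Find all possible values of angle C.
sin(C)/c = sin(B)/b  →  sin(C) = c·sin(B)/b = 8.5·sin(59.0°)/9.7 = 0.751126
C₁ = arcsin(0.751126) = 48.69°,  C₂ = 180° - C₁ = 131.31°
Check C₂: A = 180° - 59.0° - 131.31° = -10.31° ≤ 0, rejected
C = 48.69° (one solution)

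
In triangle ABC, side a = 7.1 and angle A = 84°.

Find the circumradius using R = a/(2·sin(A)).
R = a/(2·sin(A)) = 7.1/(2·sin(84°))
R = 7.1/(2·0.994522) = 7.1/1.989044 = 3.57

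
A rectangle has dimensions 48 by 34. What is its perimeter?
Perimeter = 2 * (length + width)
Perimeter = 2 * (48 + 34)
Perimeter = 2 * 82
Perimeter = 164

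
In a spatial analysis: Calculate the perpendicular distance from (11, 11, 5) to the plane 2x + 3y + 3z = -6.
d = |2(11) + 3(11) + 3(5) - (-6)| / √(2² + 3² + 3²) = 76/√22 = 16.2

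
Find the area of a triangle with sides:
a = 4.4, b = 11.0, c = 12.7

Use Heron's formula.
s = (a+b+c)/2 = (4.4+11.0+12.7)/2 = 14.05
A = √(s(s-a)(s-b)(s-c)) = √(14.05·9.65·3.05·1.35)
A = √558.261 = 23.63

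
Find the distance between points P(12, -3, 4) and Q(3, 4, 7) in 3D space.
d = √[(-9)² + (7)² + (3)²] = √139 = 11.79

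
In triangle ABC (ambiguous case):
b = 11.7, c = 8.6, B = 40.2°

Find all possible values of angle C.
sin(C)/c = sin(B)/b  →  sin(C) = c·sin(B)/b = 8.6·sin(40.2°)/11.7 = 0.474439
C₁ = arcsin(0.474439) = 28.32°,  C₂ = 180° - C₁ = 151.68°
Check C₂: A = 180° - 40.2° - 151.68° = -11.88° ≤ 0, rejected
C = 28.32° (one solution)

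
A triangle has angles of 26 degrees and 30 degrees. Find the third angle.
Sum of angles in a triangle = 180 degrees
Third angle = 180 - 26 - 30
Third angle = 124 degrees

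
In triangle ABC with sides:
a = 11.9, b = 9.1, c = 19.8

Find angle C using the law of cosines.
cos(C) = (a² + b² - c²)/(2ab)
cos(C) = (11.9² + 9.1² - 19.8²)/(2·11.9·9.1) = -167.62/216.58 = -0.773940
C = arccos(-0.773940) = 140.7°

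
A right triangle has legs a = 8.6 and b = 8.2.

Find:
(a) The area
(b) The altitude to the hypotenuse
(a) Area = ½ab = ½·8.6·8.2 = 35.26
(b) Hypotenuse c = √(8.6² + 8.2²) = √141.2 = 11.8828
    Area = ½·c·h_c  →  h_c = 2·Area/c = 2·35.26/11.8828 = 5.935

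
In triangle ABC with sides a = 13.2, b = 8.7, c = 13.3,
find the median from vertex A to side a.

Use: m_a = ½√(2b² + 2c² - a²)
m_a = ½√(2·8.7² + 2·13.3² - 13.2²)
m_a = ½√(151.38 + 353.78 - 174.24) = ½√330.92 = 9.096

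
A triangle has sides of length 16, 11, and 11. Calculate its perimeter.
Perimeter = sum of all sides
Perimeter = 16 + 11 + 11
Perimeter = 38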